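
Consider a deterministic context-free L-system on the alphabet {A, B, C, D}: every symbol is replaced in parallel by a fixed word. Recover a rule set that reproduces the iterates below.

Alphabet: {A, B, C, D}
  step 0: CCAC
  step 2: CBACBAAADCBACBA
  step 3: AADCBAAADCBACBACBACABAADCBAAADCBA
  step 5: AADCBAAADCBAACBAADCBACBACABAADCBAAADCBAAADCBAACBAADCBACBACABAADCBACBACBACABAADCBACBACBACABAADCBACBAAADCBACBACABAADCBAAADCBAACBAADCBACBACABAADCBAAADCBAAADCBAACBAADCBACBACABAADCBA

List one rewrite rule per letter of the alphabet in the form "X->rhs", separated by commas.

  step 2 ⇒ step 3: CBACBAAADCBACBA ⇒ A·AD·CBA·A·AD·CBA·CBA·CBA·CAB·A·AD·CBA·A·AD·CBA
    A ↦ CBA
    B ↦ AD
    C ↦ A
    D ↦ CAB

A->CBA, B->AD, C->A, D->CAB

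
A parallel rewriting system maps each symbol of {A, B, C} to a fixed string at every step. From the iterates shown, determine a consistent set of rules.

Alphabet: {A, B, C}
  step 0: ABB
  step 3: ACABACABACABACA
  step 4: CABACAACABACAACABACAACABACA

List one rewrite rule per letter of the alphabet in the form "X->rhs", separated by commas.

  step 3 ⇒ step 4: ACABACABACABACA ⇒ CA·BA·CA·A·CA·BA·CA·A·CA·BA·CA·A·CA·BA·CA
    A ↦ CA
    B ↦ A
    C ↦ BA

A->CA, B->A, C->BA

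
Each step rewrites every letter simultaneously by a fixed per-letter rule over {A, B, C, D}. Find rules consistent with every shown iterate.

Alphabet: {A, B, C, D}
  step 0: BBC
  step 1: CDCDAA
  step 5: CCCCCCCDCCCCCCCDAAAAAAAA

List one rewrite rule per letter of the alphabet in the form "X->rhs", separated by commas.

A->C, B->CD, C->AA, D->B

  step 0 ⇒ step 1: BBC ⇒ CD·CD·AA
    B ↦ CD
    C ↦ AA
    A ↦ C  (constrained at step 1)
    D ↦ B  (constrained at step 1)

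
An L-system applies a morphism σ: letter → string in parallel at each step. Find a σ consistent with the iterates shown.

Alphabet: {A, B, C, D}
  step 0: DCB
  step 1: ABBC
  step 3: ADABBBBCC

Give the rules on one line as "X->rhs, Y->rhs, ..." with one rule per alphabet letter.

A->AD, B->C, C->BB, D->A

  step 0 ⇒ step 1: DCB ⇒ A·BB·C
    B ↦ C
    C ↦ BB
    D ↦ A
    A ↦ AD  (constrained at step 1)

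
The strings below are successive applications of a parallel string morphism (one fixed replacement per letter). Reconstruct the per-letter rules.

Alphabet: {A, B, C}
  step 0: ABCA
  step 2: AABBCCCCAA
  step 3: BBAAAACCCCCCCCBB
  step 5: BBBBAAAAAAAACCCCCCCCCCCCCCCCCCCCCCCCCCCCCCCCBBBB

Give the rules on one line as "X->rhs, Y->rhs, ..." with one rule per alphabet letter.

  step 2 ⇒ step 3: AABBCCCCAA ⇒ B·B·AA·AA·CC·CC·CC·CC·B·B
    A ↦ B
    B ↦ AA
    C ↦ CC

A->B, B->AA, C->CC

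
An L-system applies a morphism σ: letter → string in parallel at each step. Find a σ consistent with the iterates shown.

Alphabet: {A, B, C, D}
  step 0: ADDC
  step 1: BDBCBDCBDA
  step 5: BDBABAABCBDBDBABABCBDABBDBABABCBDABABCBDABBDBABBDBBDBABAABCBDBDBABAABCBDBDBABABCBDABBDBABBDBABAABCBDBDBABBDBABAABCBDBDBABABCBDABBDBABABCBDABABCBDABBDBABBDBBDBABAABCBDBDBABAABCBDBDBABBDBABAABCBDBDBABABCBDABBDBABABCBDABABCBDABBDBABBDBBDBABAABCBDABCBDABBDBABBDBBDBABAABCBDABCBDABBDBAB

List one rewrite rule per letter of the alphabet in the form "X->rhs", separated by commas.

A->BDB, B->AB, C->A, D->CBD

  step 0 ⇒ step 1: ADDC ⇒ BDB·CBD·CBD·A
    A ↦ BDB
    C ↦ A
    D ↦ CBD
    B ↦ AB  (constrained at step 1)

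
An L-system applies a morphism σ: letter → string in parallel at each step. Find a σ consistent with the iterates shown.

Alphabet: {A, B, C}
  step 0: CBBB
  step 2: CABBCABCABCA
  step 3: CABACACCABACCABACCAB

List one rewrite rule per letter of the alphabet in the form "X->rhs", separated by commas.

A->B, B->AC, C->CA

  step 2 ⇒ step 3: CABBCABCABCA ⇒ CA·B·AC·AC·CA·B·AC·CA·B·AC·CA·B
    A ↦ B
    B ↦ AC
    C ↦ CA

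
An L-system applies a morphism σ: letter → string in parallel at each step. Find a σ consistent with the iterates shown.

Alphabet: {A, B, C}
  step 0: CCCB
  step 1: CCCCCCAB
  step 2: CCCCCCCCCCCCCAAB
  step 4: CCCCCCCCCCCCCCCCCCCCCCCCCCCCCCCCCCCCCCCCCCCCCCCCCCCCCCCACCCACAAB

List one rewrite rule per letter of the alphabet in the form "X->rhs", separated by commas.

A->CA, B->AB, C->CC

  step 1 ⇒ step 2: CCCCCCAB ⇒ CC·CC·CC·CC·CC·CC·CA·AB
    A ↦ CA
    B ↦ AB
    C ↦ CC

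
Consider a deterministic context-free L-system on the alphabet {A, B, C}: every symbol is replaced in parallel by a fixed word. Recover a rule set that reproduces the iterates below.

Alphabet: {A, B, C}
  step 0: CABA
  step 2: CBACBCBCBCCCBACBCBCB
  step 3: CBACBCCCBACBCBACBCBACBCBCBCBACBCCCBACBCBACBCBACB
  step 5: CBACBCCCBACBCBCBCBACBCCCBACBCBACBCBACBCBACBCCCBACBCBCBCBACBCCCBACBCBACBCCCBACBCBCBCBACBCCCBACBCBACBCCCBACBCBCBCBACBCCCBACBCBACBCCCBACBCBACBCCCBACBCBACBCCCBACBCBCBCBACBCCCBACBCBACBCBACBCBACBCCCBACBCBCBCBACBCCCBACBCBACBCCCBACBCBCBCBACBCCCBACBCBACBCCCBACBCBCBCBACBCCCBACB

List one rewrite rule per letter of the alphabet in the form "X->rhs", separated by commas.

  step 2 ⇒ step 3: CBACBCBCBCCCBACBCBCB ⇒ CB·ACB·CC·CB·ACB·CB·ACB·CB·ACB·CB·CB·CB·ACB·CC·CB·ACB·CB·ACB·CB·ACB
    A ↦ CC
    B ↦ ACB
    C ↦ CB

A->CC, B->ACB, C->CB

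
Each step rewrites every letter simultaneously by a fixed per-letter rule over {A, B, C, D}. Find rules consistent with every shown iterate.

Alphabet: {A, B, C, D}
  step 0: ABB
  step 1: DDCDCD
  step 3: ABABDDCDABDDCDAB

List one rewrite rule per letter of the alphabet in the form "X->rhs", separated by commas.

A->DD, B->CD, C->AB, D->C

  step 0 ⇒ step 1: ABB ⇒ DD·CD·CD
    A ↦ DD
    B ↦ CD
    C ↦ AB  (constrained at step 1)
    D ↦ C  (constrained at step 1)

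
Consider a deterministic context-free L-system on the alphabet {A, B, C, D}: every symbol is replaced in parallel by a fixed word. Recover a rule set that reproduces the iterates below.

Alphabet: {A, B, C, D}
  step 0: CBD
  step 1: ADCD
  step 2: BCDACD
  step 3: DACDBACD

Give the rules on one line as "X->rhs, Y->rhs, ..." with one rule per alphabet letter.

  step 2 ⇒ step 3: BCDACD ⇒ D·A·CD·B·A·CD
    A ↦ B
    B ↦ D
    C ↦ A
    D ↦ CD

A->B, B->D, C->A, D->CD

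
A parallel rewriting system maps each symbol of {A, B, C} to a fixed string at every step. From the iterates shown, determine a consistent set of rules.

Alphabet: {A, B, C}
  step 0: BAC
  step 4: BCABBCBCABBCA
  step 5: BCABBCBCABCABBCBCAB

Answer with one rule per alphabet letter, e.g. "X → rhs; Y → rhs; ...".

  step 4 ⇒ step 5: BCABBCBCABBCA ⇒ BC·A·B·BC·BC·A·BC·A·B·BC·BC·A·B
    A ↦ B
    B ↦ BC
    C ↦ A

A->B, B->BC, C->A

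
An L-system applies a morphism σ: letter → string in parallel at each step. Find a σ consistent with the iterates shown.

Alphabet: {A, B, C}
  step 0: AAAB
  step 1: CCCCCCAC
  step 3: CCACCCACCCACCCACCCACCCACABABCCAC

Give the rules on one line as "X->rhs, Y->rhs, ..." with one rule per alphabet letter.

A->CC, B->AC, C->AB

  step 0 ⇒ step 1: AAAB ⇒ CC·CC·CC·AC
    A ↦ CC
    B ↦ AC
    C ↦ AB  (constrained at step 1)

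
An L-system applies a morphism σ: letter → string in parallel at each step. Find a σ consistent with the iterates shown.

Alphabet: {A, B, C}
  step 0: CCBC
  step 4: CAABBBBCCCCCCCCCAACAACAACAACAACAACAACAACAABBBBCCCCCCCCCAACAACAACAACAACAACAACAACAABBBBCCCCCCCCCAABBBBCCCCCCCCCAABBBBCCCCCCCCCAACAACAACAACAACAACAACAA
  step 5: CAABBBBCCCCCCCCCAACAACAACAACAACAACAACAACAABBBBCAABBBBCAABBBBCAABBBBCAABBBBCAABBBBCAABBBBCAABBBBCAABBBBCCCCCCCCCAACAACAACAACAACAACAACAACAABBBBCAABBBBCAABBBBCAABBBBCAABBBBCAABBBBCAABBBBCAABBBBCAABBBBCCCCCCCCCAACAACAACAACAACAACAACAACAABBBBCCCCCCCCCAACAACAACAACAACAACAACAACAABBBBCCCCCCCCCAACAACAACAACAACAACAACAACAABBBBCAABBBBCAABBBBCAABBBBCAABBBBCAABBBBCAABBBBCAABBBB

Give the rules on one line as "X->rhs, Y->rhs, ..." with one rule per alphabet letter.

  step 4 ⇒ step 5: CAABBBBCCCCCCCCCAACAACAACAACAACAACAACAACAABBBBCCCCCCCCCAACAACAACAACAACAACAACAACAABBBBCCCCCCCCCAABBBBCCCCCCCCCAABBBBCCCCCCCCCAACAACAACAACAACAACAACAA ⇒ CAA·BB·BB·CC·CC·CC·CC·CAA·CAA·CAA·CAA·CAA·CAA·CAA·CAA·CAA·BB·BB·CAA·BB·BB·CAA·BB·BB·CAA·BB·BB·CAA·BB·BB·CAA·BB·BB·CAA·BB·BB·CAA·BB·BB·CAA·BB·BB·CC·CC·CC·CC·CAA·CAA·CAA·CAA·CAA·CAA·CAA·CAA·CAA·BB·BB·CAA·BB·BB·CAA·BB·BB·CAA·BB·BB·CAA·BB·BB·CAA·BB·BB·CAA·BB·BB·CAA·BB·BB·CAA·BB·BB·CC·CC·CC·CC·CAA·CAA·CAA·CAA·CAA·CAA·CAA·CAA·CAA·BB·BB·CC·CC·CC·CC·CAA·CAA·CAA·CAA·CAA·CAA·CAA·CAA·CAA·BB·BB·CC·CC·CC·CC·CAA·CAA·CAA·CAA·CAA·CAA·CAA·CAA·CAA·BB·BB·CAA·BB·BB·CAA·BB·BB·CAA·BB·BB·CAA·BB·BB·CAA·BB·BB·CAA·BB·BB·CAA·BB·BB
    A ↦ BB
    B ↦ CC
    C ↦ CAA

A->BB, B->CC, C->CAA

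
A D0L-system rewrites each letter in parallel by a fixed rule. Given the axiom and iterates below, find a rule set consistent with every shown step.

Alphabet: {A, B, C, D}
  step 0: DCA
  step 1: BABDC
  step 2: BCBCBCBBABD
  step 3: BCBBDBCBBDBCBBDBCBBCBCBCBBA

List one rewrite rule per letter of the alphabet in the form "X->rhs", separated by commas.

A->C, B->BCB, C->BD, D->BA

  step 2 ⇒ step 3: BCBCBCBBABD ⇒ BCB·BD·BCB·BD·BCB·BD·BCB·BCB·C·BCB·BA
    A ↦ C
    B ↦ BCB
    C ↦ BD
    D ↦ BA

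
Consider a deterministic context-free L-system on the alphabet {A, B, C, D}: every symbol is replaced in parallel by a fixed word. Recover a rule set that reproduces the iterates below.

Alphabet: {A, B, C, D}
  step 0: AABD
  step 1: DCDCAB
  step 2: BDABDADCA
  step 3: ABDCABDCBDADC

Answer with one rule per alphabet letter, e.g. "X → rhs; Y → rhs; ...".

  step 2 ⇒ step 3: BDABDADCA ⇒ A·B·DC·A·B·DC·B·DA·DC
    A ↦ DC
    B ↦ A
    C ↦ DA
    D ↦ B

A->DC, B->A, C->DA, D->B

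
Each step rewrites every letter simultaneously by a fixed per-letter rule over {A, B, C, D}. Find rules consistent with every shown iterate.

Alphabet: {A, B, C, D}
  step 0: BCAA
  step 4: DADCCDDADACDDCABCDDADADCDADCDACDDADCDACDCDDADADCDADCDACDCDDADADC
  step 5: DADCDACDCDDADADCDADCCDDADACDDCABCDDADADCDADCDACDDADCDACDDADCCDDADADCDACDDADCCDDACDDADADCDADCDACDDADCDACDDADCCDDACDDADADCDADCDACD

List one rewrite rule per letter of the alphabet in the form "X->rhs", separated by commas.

  step 4 ⇒ step 5: DADCCDDADACDDCABCDDADADCDADCDACDDADCDACDCDDADADCDADCDACDCDDADADC ⇒ DA·DC·DA·CD·CD·DA·DA·DC·DA·DC·CD·DA·DA·CD·DC·AB·CD·DA·DA·DC·DA·DC·DA·CD·DA·DC·DA·CD·DA·DC·CD·DA·DA·DC·DA·CD·DA·DC·CD·DA·CD·DA·DA·DC·DA·DC·DA·CD·DA·DC·DA·CD·DA·DC·CD·DA·CD·DA·DA·DC·DA·DC·DA·CD
    A ↦ DC
    B ↦ AB
    C ↦ CD
    D ↦ DA

A->DC, B->AB, C->CD, D->DA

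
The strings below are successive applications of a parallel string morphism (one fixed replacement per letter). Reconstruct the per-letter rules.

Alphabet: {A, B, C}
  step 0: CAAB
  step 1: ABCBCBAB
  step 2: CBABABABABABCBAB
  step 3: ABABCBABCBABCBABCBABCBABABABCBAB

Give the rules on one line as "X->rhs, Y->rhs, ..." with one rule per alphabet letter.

A->CB, B->AB, C->AB

  step 2 ⇒ step 3: CBABABABABABCBAB ⇒ AB·AB·CB·AB·CB·AB·CB·AB·CB·AB·CB·AB·AB·AB·CB·AB
    A ↦ CB
    B ↦ AB
    C ↦ AB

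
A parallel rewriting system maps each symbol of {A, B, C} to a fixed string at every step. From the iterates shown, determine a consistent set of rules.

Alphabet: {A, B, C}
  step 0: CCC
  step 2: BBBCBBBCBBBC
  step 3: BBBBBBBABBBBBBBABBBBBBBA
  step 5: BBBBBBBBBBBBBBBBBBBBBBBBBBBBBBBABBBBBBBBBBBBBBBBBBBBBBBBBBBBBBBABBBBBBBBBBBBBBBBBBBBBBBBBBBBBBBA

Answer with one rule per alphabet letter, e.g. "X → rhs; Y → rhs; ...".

  step 2 ⇒ step 3: BBBCBBBCBBBC ⇒ BB·BB·BB·BA·BB·BB·BB·BA·BB·BB·BB·BA
    B ↦ BB
    C ↦ BA
    A ↦ BC  (constrained at step 3)

A->BC, B->BB, C->BA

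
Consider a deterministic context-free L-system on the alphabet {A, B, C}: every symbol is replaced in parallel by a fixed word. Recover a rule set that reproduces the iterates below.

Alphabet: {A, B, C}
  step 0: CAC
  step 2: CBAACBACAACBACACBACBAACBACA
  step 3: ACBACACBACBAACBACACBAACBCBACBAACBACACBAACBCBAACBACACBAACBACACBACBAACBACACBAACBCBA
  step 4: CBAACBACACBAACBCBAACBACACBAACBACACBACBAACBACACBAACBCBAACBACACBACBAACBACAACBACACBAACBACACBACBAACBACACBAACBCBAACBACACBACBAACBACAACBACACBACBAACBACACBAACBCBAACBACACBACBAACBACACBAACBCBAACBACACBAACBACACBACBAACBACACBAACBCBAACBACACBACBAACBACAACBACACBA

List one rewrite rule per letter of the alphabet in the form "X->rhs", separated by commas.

A->CBA, B->ACA, C->ACB

  step 3 ⇒ step 4: ACBACACBACBAACBACACBAACBCBACBAACBACACBAACBCBAACBACACBAACBACACBACBAACBACACBAACBCBA ⇒ CBA·ACB·ACA·CBA·ACB·CBA·ACB·ACA·CBA·ACB·ACA·CBA·CBA·ACB·ACA·CBA·ACB·CBA·ACB·ACA·CBA·CBA·ACB·ACA·ACB·ACA·CBA·ACB·ACA·CBA·CBA·ACB·ACA·CBA·ACB·CBA·ACB·ACA·CBA·CBA·ACB·ACA·ACB·ACA·CBA·CBA·ACB·ACA·CBA·ACB·CBA·ACB·ACA·CBA·CBA·ACB·ACA·CBA·ACB·CBA·ACB·ACA·CBA·ACB·ACA·CBA·CBA·ACB·ACA·CBA·ACB·CBA·ACB·ACA·CBA·CBA·ACB·ACA·ACB·ACA·CBA
    A ↦ CBA
    B ↦ ACA
    C ↦ ACB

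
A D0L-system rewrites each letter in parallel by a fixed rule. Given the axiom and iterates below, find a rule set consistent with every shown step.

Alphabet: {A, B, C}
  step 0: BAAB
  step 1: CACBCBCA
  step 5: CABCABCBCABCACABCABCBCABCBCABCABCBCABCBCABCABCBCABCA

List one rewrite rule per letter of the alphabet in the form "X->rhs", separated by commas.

A->CB, B->CA, C->B

  step 0 ⇒ step 1: BAAB ⇒ CA·CB·CB·CA
    A ↦ CB
    B ↦ CA
    C ↦ B  (constrained at step 1)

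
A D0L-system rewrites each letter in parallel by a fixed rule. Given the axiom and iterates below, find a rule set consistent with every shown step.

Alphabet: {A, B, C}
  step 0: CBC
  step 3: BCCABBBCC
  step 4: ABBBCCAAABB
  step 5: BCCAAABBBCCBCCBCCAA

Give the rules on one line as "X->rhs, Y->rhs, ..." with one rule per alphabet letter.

A->BCC, B->A, C->B

  step 4 ⇒ step 5: ABBBCCAAABB ⇒ BCC·A·A·A·B·B·BCC·BCC·BCC·A·A
    A ↦ BCC
    B ↦ A
    C ↦ B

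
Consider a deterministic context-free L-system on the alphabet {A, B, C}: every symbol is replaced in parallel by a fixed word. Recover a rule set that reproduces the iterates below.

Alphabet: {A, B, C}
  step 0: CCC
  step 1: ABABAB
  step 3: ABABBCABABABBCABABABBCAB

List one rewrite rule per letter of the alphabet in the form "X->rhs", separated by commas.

  step 0 ⇒ step 1: CCC ⇒ AB·AB·AB
    C ↦ AB
    A ↦ BC  (constrained at step 1)
    B ↦ AB  (constrained at step 1)

A->BC, B->AB, C->AB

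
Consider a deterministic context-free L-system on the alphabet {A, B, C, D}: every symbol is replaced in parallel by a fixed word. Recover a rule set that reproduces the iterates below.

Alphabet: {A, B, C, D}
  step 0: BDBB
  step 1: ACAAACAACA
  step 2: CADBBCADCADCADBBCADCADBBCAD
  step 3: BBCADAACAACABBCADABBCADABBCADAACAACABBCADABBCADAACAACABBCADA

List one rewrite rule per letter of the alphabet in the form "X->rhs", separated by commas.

  step 2 ⇒ step 3: CADBBCADCADCADBBCADCADBBCAD ⇒ BB·CAD·A·ACA·ACA·BB·CAD·A·BB·CAD·A·BB·CAD·A·ACA·ACA·BB·CAD·A·BB·CAD·A·ACA·ACA·BB·CAD·A
    A ↦ CAD
    B ↦ ACA
    C ↦ BB
    D ↦ A

A->CAD, B->ACA, C->BB, D->A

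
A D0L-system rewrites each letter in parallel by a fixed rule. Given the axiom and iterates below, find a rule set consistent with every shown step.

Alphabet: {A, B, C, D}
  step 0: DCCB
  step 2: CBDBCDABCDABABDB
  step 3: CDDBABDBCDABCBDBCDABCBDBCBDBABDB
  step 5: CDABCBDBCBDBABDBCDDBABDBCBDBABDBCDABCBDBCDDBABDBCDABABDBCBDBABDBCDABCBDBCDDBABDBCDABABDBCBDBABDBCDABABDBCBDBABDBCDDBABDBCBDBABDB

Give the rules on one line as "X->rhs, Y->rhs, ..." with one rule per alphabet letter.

  step 2 ⇒ step 3: CBDBCDABCDABABDB ⇒ CD·DB·AB·DB·CD·AB·CB·DB·CD·AB·CB·DB·CB·DB·AB·DB
    A ↦ CB
    B ↦ DB
    C ↦ CD
    D ↦ AB

A->CB, B->DB, C->CD, D->AB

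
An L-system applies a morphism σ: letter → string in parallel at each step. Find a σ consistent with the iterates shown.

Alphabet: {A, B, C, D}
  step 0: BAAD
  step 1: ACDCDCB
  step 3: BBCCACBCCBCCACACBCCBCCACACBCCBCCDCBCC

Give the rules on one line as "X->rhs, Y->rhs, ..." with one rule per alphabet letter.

  step 0 ⇒ step 1: BAAD ⇒ AC·DC·DC·B
    A ↦ DC
    B ↦ AC
    D ↦ B
    C ↦ BCC  (constrained at step 1)

A->DC, B->AC, C->BCC, D->B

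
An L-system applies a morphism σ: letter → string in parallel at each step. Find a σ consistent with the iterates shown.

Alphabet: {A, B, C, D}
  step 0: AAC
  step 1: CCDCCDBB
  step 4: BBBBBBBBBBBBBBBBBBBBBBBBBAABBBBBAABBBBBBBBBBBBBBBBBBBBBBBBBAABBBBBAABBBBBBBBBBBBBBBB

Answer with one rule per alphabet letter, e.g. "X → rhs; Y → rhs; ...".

A->CCD, B->BB, C->BB, D->BAA

  step 0 ⇒ step 1: AAC ⇒ CCD·CCD·BB
    A ↦ CCD
    C ↦ BB
    B ↦ BB  (constrained at step 1)
    D ↦ BAA  (constrained at step 1)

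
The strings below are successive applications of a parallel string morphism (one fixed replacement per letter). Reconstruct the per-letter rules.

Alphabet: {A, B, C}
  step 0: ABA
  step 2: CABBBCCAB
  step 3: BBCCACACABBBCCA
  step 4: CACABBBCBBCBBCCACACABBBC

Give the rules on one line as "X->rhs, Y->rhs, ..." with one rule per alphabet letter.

A->BC, B->CA, C->B

  step 3 ⇒ step 4: BBCCACACABBBCCA ⇒ CA·CA·B·B·BC·B·BC·B·BC·CA·CA·CA·B·B·BC
    A ↦ BC
    B ↦ CA
    C ↦ B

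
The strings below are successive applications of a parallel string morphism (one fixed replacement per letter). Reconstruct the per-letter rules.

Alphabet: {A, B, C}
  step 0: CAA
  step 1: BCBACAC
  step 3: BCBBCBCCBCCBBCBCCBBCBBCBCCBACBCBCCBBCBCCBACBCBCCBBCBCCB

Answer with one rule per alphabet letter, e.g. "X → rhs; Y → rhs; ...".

  step 0 ⇒ step 1: CAA ⇒ BCB·AC·AC
    A ↦ AC
    C ↦ BCB
    B ↦ CCB  (constrained at step 1)

A->AC, B->CCB, C->BCB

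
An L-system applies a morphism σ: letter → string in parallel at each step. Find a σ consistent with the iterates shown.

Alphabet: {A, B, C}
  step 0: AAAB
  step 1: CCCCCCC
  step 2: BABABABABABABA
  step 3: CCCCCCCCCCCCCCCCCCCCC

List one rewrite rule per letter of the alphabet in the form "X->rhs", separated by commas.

A->CC, B->C, C->BA

  step 2 ⇒ step 3: BABABABABABABA ⇒ C·CC·C·CC·C·CC·C·CC·C·CC·C·CC·C·CC
    A ↦ CC
    B ↦ C
  step 1 ⇒ step 2: CCCCCCC ⇒ BA·BA·BA·BA·BA·BA·BA
    C ↦ BA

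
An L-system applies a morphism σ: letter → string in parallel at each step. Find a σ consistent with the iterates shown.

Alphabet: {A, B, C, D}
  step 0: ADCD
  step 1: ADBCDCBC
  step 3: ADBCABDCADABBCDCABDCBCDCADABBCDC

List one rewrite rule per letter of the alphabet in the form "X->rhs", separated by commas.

  step 0 ⇒ step 1: ADCD ⇒ AD·BC·DC·BC
    A ↦ AD
    C ↦ DC
    D ↦ BC
    B ↦ AB  (constrained at step 1)

A->AD, B->AB, C->DC, D->BC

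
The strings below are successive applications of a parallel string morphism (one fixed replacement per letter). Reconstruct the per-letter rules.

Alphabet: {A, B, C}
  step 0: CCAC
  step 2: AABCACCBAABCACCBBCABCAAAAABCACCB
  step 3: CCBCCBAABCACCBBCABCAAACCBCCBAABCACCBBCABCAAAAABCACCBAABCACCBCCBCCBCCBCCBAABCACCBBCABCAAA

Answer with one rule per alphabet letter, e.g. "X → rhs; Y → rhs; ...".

A->CCB, B->AA, C->BCA

  step 2 ⇒ step 3: AABCACCBAABCACCBBCABCAAAAABCACCB ⇒ CCB·CCB·AA·BCA·CCB·BCA·BCA·AA·CCB·CCB·AA·BCA·CCB·BCA·BCA·AA·AA·BCA·CCB·AA·BCA·CCB·CCB·CCB·CCB·CCB·AA·BCA·CCB·BCA·BCA·AA
    A ↦ CCB
    B ↦ AA
    C ↦ BCA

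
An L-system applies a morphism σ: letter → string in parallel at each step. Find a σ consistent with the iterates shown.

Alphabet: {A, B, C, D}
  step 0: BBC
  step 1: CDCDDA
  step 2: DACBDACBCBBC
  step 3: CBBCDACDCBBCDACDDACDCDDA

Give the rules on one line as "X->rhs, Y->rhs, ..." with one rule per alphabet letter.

A->BC, B->CD, C->DA, D->CB

  step 2 ⇒ step 3: DACBDACBCBBC ⇒ CB·BC·DA·CD·CB·BC·DA·CD·DA·CD·CD·DA
    A ↦ BC
    B ↦ CD
    C ↦ DA
    D ↦ CB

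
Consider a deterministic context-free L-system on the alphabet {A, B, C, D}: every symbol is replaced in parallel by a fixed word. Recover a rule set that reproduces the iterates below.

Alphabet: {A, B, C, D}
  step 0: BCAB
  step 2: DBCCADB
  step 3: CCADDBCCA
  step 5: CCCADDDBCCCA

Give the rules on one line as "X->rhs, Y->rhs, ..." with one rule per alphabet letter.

A->B, B->CA, C->D, D->C

  step 2 ⇒ step 3: DBCCADB ⇒ C·CA·D·D·B·C·CA
    A ↦ B
    B ↦ CA
    C ↦ D
    D ↦ C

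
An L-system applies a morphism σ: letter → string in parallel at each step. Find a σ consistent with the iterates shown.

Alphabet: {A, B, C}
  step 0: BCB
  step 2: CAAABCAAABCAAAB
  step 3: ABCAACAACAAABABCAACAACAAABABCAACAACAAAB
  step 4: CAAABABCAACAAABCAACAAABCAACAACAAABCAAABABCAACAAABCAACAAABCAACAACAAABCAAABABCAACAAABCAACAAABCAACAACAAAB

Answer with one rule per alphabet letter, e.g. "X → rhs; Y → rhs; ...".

A->CAA, B->AB, C->AB

  step 3 ⇒ step 4: ABCAACAACAAABABCAACAACAAABABCAACAACAAAB ⇒ CAA·AB·AB·CAA·CAA·AB·CAA·CAA·AB·CAA·CAA·CAA·AB·CAA·AB·AB·CAA·CAA·AB·CAA·CAA·AB·CAA·CAA·CAA·AB·CAA·AB·AB·CAA·CAA·AB·CAA·CAA·AB·CAA·CAA·CAA·AB
    A ↦ CAA
    B ↦ AB
    C ↦ AB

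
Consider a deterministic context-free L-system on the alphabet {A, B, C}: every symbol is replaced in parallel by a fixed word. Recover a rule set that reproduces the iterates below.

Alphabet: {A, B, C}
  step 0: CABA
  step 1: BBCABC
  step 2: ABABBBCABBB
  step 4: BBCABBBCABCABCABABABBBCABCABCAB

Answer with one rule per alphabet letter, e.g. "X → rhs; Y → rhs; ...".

  step 1 ⇒ step 2: BBCABC ⇒ AB·AB·BB·C·AB·BB
    A ↦ C
    B ↦ AB
    C ↦ BB

A->C, B->AB, C->BB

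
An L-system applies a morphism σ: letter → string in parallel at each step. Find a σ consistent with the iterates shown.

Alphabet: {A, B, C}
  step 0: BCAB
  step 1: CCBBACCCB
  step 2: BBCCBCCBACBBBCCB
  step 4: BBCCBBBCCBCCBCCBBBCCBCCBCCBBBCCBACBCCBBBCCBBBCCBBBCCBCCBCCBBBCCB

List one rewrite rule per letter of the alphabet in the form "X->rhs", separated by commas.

  step 1 ⇒ step 2: CCBBACCCB ⇒ B·B·CCB·CCB·AC·B·B·B·CCB
    A ↦ AC
    B ↦ CCB
    C ↦ B

A->AC, B->CCB, C->B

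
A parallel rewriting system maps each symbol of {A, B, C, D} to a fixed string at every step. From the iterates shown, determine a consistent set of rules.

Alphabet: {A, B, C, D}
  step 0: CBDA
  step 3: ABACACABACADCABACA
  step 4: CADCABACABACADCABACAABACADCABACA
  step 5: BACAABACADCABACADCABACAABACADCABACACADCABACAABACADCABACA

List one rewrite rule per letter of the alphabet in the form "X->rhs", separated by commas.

A->CA, B->D, C->BA, D->A

  step 4 ⇒ step 5: CADCABACABACADCABACAABACADCABACA ⇒ BA·CA·A·BA·CA·D·CA·BA·CA·D·CA·BA·CA·A·BA·CA·D·CA·BA·CA·CA·D·CA·BA·CA·A·BA·CA·D·CA·BA·CA
    A ↦ CA
    B ↦ D
    C ↦ BA
    D ↦ A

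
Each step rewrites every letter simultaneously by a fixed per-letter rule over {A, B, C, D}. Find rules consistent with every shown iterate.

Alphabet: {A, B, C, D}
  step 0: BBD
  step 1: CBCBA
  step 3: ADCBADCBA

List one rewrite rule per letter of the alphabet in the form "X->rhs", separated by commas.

  step 0 ⇒ step 1: BBD ⇒ CB·CB·A
    B ↦ CB
    D ↦ A
    A ↦ D  (constrained at step 1)
    C ↦ D  (constrained at step 1)

A->D, B->CB, C->D, D->A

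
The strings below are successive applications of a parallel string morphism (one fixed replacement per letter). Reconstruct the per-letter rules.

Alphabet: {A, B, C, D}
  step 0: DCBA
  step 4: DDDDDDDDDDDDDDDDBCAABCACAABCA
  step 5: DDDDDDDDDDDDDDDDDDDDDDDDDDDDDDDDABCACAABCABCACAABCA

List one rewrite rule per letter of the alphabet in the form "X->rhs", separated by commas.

A->CA, B->A, C->B, D->DD

  step 4 ⇒ step 5: DDDDDDDDDDDDDDDDBCAABCACAABCA ⇒ DD·DD·DD·DD·DD·DD·DD·DD·DD·DD·DD·DD·DD·DD·DD·DD·A·B·CA·CA·A·B·CA·B·CA·CA·A·B·CA
    A ↦ CA
    B ↦ A
    C ↦ B
    D ↦ DD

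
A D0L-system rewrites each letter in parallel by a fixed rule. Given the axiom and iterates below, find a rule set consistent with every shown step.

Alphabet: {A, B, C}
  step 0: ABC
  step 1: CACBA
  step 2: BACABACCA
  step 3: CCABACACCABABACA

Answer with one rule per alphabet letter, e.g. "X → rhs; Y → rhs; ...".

  step 2 ⇒ step 3: BACABACCA ⇒ C·CA·BA·CA·C·CA·BA·BA·CA
    A ↦ CA
    B ↦ C
    C ↦ BA

A->CA, B->C, C->BA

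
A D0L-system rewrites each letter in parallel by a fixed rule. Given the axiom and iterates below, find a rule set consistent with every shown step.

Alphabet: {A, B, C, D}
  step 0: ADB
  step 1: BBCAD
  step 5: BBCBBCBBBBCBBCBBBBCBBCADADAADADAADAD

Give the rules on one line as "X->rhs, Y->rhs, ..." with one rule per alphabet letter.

A->BB, B->AD, C->A, D->C

  step 0 ⇒ step 1: ADB ⇒ BB·C·AD
    A ↦ BB
    B ↦ AD
    D ↦ C
    C ↦ A  (constrained at step 1)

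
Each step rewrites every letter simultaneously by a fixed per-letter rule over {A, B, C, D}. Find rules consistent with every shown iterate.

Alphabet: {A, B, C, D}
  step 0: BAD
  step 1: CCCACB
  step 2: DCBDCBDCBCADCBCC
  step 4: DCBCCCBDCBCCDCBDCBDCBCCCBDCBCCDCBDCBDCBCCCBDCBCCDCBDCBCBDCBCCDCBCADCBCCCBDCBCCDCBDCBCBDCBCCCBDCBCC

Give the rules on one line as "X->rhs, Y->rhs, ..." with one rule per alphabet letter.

  step 1 ⇒ step 2: CCCACB ⇒ DCB·DCB·DCB·CA·DCB·CC
    A ↦ CA
    B ↦ CC
    C ↦ DCB
  step 0 ⇒ step 1: BAD ⇒ CC·CA·CB
    D ↦ CB

A->CA, B->CC, C->DCB, D->CB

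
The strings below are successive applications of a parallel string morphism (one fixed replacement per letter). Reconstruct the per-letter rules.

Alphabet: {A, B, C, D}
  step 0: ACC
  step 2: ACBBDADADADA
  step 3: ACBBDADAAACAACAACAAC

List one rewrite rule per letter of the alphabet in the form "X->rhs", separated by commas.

  step 2 ⇒ step 3: ACBBDADADADA ⇒ AC·BB·DA·DA·A·AC·A·AC·A·AC·A·AC
    A ↦ AC
    B ↦ DA
    C ↦ BB
    D ↦ A

A->AC, B->DA, C->BB, D->A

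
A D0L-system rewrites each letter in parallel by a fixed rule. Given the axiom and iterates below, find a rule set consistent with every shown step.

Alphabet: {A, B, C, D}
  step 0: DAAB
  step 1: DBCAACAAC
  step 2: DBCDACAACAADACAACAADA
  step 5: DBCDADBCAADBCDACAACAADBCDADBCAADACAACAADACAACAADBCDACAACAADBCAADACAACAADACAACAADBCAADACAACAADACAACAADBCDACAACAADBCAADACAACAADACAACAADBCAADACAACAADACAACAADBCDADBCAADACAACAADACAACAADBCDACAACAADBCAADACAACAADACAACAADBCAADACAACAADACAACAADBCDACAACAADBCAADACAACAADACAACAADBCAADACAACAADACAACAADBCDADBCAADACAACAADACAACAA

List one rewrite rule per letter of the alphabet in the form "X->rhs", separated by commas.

  step 1 ⇒ step 2: DBCAACAAC ⇒ DB·C·DA·CAA·CAA·DA·CAA·CAA·DA
    A ↦ CAA
    B ↦ C
    C ↦ DA
    D ↦ DB

A->CAA, B->C, C->DA, D->DB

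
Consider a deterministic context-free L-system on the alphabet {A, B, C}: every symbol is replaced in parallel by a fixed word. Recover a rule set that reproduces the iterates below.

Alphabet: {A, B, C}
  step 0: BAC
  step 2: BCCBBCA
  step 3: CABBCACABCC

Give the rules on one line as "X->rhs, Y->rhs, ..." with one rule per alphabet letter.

A->CC, B->CA, C->B

  step 2 ⇒ step 3: BCCBBCA ⇒ CA·B·B·CA·CA·B·CC
    A ↦ CC
    B ↦ CA
    C ↦ B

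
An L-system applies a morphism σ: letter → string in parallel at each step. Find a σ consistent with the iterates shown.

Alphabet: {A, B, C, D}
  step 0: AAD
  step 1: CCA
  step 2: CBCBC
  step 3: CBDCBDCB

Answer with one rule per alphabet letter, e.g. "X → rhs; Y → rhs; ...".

A->C, B->D, C->CB, D->A

  step 2 ⇒ step 3: CBCBC ⇒ CB·D·CB·D·CB
    B ↦ D
    C ↦ CB
  step 0 ⇒ step 1: AAD ⇒ C·C·A
    A ↦ C
  step 0 ⇒ step 1: AAD ⇒ C·C·A
    D ↦ A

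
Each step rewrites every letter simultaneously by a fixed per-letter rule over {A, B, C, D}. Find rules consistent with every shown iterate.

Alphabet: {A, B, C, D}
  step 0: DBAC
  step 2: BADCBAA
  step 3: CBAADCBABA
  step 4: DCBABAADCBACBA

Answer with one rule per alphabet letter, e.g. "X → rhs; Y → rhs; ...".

  step 3 ⇒ step 4: CBAADCBABA ⇒ D·C·BA·BA·A·D·C·BA·C·BA
    A ↦ BA
    B ↦ C
    C ↦ D
    D ↦ A

A->BA, B->C, C->D, D->A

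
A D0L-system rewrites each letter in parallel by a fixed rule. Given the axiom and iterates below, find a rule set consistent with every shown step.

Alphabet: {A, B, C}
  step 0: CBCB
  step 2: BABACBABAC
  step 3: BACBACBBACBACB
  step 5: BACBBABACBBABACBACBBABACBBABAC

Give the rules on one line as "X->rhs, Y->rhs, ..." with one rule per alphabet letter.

  step 2 ⇒ step 3: BABACBABAC ⇒ BA·C·BA·C·B·BA·C·BA·C·B
    A ↦ C
    B ↦ BA
    C ↦ B

A->C, B->BA, C->B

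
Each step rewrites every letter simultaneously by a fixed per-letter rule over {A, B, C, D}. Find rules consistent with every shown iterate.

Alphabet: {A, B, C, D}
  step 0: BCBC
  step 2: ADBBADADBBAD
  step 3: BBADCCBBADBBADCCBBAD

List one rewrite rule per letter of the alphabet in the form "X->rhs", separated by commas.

A->BB, B->C, C->AD, D->AD

  step 2 ⇒ step 3: ADBBADADBBAD ⇒ BB·AD·C·C·BB·AD·BB·AD·C·C·BB·AD
    A ↦ BB
    B ↦ C
    D ↦ AD
    C ↦ AD  (constrained at step 0)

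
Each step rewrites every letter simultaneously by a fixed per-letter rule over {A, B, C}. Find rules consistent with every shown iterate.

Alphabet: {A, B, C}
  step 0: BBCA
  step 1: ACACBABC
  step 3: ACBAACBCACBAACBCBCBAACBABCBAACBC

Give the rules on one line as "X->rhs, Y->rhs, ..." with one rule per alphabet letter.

  step 0 ⇒ step 1: BBCA ⇒ AC·AC·BA·BC
    A ↦ BC
    B ↦ AC
    C ↦ BA

A->BC, B->AC, C->BA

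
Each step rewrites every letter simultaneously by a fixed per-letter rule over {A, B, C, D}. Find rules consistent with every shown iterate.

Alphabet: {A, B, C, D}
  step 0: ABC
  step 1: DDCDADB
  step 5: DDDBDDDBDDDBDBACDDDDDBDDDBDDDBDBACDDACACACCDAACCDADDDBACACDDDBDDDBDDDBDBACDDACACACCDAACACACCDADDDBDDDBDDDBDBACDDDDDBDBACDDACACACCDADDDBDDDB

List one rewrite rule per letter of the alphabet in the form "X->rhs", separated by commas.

  step 0 ⇒ step 1: ABC ⇒ DD·CDA·DB
    A ↦ DD
    B ↦ CDA
    C ↦ DB
    D ↦ AC  (constrained at step 1)

A->DD, B->CDA, C->DB, D->AC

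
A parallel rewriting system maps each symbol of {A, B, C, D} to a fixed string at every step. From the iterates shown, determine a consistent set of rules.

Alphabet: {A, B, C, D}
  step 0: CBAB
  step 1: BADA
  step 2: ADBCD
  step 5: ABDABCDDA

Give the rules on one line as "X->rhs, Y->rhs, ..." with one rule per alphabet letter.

  step 1 ⇒ step 2: BADA ⇒ A·D·BC·D
    A ↦ D
    B ↦ A
    D ↦ BC
  step 0 ⇒ step 1: CBAB ⇒ B·A·D·A
    C ↦ B

A->D, B->A, C->B, D->BC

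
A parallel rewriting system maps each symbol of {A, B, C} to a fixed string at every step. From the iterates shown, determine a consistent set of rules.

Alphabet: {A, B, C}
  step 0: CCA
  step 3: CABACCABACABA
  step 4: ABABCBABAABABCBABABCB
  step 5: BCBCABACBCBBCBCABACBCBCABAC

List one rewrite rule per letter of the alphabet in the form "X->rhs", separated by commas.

  step 4 ⇒ step 5: ABABCBABAABABCBABABCB ⇒ B·C·B·C·ABA·C·B·C·B·B·C·B·C·ABA·C·B·C·B·C·ABA·C
    A ↦ B
    B ↦ C
    C ↦ ABA

A->B, B->C, C->ABA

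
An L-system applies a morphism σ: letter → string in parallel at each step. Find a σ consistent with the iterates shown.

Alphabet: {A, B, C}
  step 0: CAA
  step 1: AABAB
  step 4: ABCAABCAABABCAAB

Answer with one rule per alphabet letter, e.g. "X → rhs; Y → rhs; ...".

A->AB, B->C, C->A

  step 0 ⇒ step 1: CAA ⇒ A·AB·AB
    A ↦ AB
    C ↦ A
    B ↦ C  (constrained at step 1)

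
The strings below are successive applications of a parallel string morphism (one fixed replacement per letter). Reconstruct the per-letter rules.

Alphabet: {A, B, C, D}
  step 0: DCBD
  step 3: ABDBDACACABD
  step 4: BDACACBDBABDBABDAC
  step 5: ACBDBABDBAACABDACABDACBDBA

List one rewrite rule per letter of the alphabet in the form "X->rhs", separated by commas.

  step 4 ⇒ step 5: BDACACBDBABDBABDAC ⇒ A·C·BD·BA·BD·BA·A·C·A·BD·A·C·A·BD·A·C·BD·BA
    A ↦ BD
    B ↦ A
    C ↦ BA
    D ↦ C

A->BD, B->A, C->BA, D->C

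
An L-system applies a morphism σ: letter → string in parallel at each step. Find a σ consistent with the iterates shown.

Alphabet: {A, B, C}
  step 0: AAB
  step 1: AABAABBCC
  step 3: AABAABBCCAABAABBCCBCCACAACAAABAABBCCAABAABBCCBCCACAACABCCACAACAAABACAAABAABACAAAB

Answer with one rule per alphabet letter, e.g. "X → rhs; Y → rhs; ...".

A->AAB, B->BCC, C->ACA

  step 0 ⇒ step 1: AAB ⇒ AAB·AAB·BCC
    A ↦ AAB
    B ↦ BCC
    C ↦ ACA  (constrained at step 1)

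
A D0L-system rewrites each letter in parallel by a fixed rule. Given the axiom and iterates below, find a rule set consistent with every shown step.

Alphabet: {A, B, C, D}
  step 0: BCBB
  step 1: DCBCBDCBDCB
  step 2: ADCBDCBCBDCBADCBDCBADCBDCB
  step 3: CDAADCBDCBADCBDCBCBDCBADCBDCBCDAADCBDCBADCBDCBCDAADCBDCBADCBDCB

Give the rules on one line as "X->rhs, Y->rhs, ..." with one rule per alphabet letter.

  step 2 ⇒ step 3: ADCBDCBCBDCBADCBDCBADCBDCB ⇒ CDA·AD·CB·DCB·AD·CB·DCB·CB·DCB·AD·CB·DCB·CDA·AD·CB·DCB·AD·CB·DCB·CDA·AD·CB·DCB·AD·CB·DCB
    A ↦ CDA
    B ↦ DCB
    C ↦ CB
    D ↦ AD

A->CDA, B->DCB, C->CB, D->AD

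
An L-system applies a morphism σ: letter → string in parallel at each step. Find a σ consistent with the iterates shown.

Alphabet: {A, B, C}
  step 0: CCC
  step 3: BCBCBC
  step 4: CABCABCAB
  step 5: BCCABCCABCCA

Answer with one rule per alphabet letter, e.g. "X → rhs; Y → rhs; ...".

  step 4 ⇒ step 5: CABCABCAB ⇒ B·C·CA·B·C·CA·B·C·CA
    A ↦ C
    B ↦ CA
    C ↦ B

A->C, B->CA, C->B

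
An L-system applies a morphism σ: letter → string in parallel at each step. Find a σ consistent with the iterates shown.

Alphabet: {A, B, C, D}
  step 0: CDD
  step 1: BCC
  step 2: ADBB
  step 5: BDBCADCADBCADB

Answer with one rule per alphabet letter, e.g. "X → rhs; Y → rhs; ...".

A->DB, B->AD, C->B, D->C

  step 1 ⇒ step 2: BCC ⇒ AD·B·B
    B ↦ AD
    C ↦ B
    A ↦ DB  (constrained at step 2)
  step 0 ⇒ step 1: CDD ⇒ B·C·C
    D ↦ C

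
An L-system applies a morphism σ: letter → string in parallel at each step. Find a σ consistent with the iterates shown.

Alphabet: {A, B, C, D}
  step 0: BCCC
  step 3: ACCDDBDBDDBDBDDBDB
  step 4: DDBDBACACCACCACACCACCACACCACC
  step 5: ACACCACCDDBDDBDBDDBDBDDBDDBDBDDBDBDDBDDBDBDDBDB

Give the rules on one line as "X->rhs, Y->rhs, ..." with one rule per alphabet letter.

A->D, B->C, C->DB, D->AC

  step 4 ⇒ step 5: DDBDBACACCACCACACCACCACACCACC ⇒ AC·AC·C·AC·C·D·DB·D·DB·DB·D·DB·DB·D·DB·D·DB·DB·D·DB·DB·D·DB·D·DB·DB·D·DB·DB
    A ↦ D
    B ↦ C
    C ↦ DB
    D ↦ AC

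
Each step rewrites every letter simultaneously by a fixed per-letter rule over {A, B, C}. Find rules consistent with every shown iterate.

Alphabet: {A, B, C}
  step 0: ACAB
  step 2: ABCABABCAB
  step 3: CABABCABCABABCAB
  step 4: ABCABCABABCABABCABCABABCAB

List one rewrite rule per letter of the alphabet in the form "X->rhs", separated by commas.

  step 3 ⇒ step 4: CABABCABCABABCAB ⇒ AB·C·AB·C·AB·AB·C·AB·AB·C·AB·C·AB·AB·C·AB
    A ↦ C
    B ↦ AB
    C ↦ AB

A->C, B->AB, C->AB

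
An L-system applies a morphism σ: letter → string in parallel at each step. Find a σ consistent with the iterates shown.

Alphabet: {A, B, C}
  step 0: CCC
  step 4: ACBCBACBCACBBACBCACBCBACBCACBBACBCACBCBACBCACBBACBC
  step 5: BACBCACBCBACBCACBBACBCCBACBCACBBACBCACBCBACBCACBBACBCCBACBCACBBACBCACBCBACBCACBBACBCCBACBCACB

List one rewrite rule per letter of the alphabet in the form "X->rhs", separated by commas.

A->B, B->C, C->ACB

  step 4 ⇒ step 5: ACBCBACBCACBBACBCACBCBACBCACBBACBCACBCBACBCACBBACBC ⇒ B·ACB·C·ACB·C·B·ACB·C·ACB·B·ACB·C·C·B·ACB·C·ACB·B·ACB·C·ACB·C·B·ACB·C·ACB·B·ACB·C·C·B·ACB·C·ACB·B·ACB·C·ACB·C·B·ACB·C·ACB·B·ACB·C·C·B·ACB·C·ACB
    A ↦ B
    B ↦ C
    C ↦ ACB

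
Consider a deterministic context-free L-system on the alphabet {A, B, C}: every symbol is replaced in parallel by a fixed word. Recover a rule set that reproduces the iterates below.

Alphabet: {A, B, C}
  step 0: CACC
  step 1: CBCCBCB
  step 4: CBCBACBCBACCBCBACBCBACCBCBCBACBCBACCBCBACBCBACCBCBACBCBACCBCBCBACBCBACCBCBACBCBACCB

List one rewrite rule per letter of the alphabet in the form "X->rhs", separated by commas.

  step 0 ⇒ step 1: CACC ⇒ CB·C·CB·CB
    A ↦ C
    C ↦ CB
    B ↦ CBA  (constrained at step 1)

A->C, B->CBA, C->CB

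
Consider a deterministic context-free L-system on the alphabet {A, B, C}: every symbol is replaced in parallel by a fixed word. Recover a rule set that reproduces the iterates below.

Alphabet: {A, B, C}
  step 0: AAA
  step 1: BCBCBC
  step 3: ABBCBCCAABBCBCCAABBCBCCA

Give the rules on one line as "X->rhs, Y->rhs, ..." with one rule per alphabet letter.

A->BC, B->CA, C->AB

  step 0 ⇒ step 1: AAA ⇒ BC·BC·BC
    A ↦ BC
    B ↦ CA  (constrained at step 1)
    C ↦ AB  (constrained at step 1)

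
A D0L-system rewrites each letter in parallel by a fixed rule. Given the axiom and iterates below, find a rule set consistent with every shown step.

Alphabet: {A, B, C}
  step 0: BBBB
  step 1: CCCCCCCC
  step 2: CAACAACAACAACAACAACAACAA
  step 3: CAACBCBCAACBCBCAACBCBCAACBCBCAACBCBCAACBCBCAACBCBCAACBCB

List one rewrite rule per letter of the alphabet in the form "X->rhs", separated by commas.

  step 2 ⇒ step 3: CAACAACAACAACAACAACAACAA ⇒ CAA·CB·CB·CAA·CB·CB·CAA·CB·CB·CAA·CB·CB·CAA·CB·CB·CAA·CB·CB·CAA·CB·CB·CAA·CB·CB
    A ↦ CB
    C ↦ CAA
  step 0 ⇒ step 1: BBBB ⇒ CC·CC·CC·CC
    B ↦ CC

A->CB, B->CC, C->CAA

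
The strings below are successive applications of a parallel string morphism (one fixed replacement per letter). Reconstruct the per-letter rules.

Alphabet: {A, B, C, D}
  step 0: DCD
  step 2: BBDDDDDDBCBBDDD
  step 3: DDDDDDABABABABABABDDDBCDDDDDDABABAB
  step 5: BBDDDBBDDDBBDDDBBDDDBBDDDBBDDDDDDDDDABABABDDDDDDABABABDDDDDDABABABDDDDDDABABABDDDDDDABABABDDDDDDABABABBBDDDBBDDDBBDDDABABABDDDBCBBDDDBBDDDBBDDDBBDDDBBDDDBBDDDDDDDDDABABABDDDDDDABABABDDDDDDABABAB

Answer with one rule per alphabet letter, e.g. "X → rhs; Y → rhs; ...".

  step 2 ⇒ step 3: BBDDDDDDBCBBDDD ⇒ DDD·DDD·AB·AB·AB·AB·AB·AB·DDD·BC·DDD·DDD·AB·AB·AB
    B ↦ DDD
    C ↦ BC
    D ↦ AB
    A ↦ BB  (constrained at step 3)

A->BB, B->DDD, C->BC, D->AB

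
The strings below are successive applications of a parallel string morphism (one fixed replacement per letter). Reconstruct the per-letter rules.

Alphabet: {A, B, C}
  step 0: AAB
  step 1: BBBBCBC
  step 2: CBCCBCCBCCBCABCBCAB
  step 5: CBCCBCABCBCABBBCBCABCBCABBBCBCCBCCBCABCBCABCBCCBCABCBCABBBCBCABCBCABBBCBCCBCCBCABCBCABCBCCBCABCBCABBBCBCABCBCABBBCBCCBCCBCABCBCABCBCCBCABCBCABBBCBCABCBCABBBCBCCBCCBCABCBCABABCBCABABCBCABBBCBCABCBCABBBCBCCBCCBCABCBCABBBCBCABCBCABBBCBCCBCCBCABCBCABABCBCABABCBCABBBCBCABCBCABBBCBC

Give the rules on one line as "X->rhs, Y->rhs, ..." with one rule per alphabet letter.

  step 1 ⇒ step 2: BBBBCBC ⇒ CBC·CBC·CBC·CBC·AB·CBC·AB
    B ↦ CBC
    C ↦ AB
  step 0 ⇒ step 1: AAB ⇒ BB·BB·CBC
    A ↦ BB

A->BB, B->CBC, C->AB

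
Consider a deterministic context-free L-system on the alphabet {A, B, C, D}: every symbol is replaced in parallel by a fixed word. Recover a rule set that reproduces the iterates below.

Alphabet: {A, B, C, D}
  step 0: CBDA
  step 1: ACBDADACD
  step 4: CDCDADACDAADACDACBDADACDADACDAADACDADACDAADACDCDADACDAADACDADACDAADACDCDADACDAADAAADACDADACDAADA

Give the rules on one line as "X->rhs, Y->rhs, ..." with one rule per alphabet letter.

A->CD, B->CBD, C->A, D->ADA

  step 0 ⇒ step 1: CBDA ⇒ A·CBD·ADA·CD
    A ↦ CD
    B ↦ CBD
    C ↦ A
    D ↦ ADA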